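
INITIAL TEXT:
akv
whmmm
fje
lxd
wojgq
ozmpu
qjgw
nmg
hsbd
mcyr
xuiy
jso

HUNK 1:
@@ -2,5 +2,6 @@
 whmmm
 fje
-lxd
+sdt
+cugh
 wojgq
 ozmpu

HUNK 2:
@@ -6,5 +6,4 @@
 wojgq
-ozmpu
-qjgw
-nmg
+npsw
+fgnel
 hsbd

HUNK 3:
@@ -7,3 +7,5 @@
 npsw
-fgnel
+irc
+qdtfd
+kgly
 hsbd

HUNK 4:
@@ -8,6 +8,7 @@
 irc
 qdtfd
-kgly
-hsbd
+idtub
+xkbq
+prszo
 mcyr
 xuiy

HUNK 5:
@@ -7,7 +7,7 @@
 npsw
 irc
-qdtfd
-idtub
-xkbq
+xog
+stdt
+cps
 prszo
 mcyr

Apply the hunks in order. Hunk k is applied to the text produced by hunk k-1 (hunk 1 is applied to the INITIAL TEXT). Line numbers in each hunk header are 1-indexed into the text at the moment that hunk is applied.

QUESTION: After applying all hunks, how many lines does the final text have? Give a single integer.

Answer: 15

Derivation:
Hunk 1: at line 2 remove [lxd] add [sdt,cugh] -> 13 lines: akv whmmm fje sdt cugh wojgq ozmpu qjgw nmg hsbd mcyr xuiy jso
Hunk 2: at line 6 remove [ozmpu,qjgw,nmg] add [npsw,fgnel] -> 12 lines: akv whmmm fje sdt cugh wojgq npsw fgnel hsbd mcyr xuiy jso
Hunk 3: at line 7 remove [fgnel] add [irc,qdtfd,kgly] -> 14 lines: akv whmmm fje sdt cugh wojgq npsw irc qdtfd kgly hsbd mcyr xuiy jso
Hunk 4: at line 8 remove [kgly,hsbd] add [idtub,xkbq,prszo] -> 15 lines: akv whmmm fje sdt cugh wojgq npsw irc qdtfd idtub xkbq prszo mcyr xuiy jso
Hunk 5: at line 7 remove [qdtfd,idtub,xkbq] add [xog,stdt,cps] -> 15 lines: akv whmmm fje sdt cugh wojgq npsw irc xog stdt cps prszo mcyr xuiy jso
Final line count: 15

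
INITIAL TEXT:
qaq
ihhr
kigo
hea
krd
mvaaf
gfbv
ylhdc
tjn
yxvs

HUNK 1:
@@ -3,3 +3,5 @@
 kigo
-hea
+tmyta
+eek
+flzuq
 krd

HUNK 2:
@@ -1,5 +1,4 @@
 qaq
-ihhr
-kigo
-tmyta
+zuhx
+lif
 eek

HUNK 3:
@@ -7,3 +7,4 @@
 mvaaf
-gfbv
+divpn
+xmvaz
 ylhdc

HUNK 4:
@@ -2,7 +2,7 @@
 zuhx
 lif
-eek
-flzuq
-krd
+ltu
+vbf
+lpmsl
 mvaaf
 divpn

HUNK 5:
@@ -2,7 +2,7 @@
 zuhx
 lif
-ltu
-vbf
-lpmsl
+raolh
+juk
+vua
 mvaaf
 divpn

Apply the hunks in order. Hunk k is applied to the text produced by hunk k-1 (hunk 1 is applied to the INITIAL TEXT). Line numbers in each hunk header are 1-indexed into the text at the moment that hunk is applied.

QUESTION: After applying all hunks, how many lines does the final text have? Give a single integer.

Answer: 12

Derivation:
Hunk 1: at line 3 remove [hea] add [tmyta,eek,flzuq] -> 12 lines: qaq ihhr kigo tmyta eek flzuq krd mvaaf gfbv ylhdc tjn yxvs
Hunk 2: at line 1 remove [ihhr,kigo,tmyta] add [zuhx,lif] -> 11 lines: qaq zuhx lif eek flzuq krd mvaaf gfbv ylhdc tjn yxvs
Hunk 3: at line 7 remove [gfbv] add [divpn,xmvaz] -> 12 lines: qaq zuhx lif eek flzuq krd mvaaf divpn xmvaz ylhdc tjn yxvs
Hunk 4: at line 2 remove [eek,flzuq,krd] add [ltu,vbf,lpmsl] -> 12 lines: qaq zuhx lif ltu vbf lpmsl mvaaf divpn xmvaz ylhdc tjn yxvs
Hunk 5: at line 2 remove [ltu,vbf,lpmsl] add [raolh,juk,vua] -> 12 lines: qaq zuhx lif raolh juk vua mvaaf divpn xmvaz ylhdc tjn yxvs
Final line count: 12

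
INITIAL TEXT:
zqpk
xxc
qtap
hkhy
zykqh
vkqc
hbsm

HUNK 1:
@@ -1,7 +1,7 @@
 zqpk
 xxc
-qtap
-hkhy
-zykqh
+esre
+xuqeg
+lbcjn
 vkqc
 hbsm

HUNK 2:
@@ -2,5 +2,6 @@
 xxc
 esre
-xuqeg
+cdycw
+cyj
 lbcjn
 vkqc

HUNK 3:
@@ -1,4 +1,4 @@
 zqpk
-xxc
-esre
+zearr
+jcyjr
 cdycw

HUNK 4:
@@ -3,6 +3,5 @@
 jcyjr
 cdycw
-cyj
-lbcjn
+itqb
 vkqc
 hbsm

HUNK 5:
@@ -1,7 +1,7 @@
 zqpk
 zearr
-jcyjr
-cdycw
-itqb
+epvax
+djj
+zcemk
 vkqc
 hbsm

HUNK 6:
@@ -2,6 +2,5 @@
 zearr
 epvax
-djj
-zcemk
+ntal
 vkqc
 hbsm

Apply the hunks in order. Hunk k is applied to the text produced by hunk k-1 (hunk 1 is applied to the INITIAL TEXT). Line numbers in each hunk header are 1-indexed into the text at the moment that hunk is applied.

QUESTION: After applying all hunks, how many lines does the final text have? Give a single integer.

Hunk 1: at line 1 remove [qtap,hkhy,zykqh] add [esre,xuqeg,lbcjn] -> 7 lines: zqpk xxc esre xuqeg lbcjn vkqc hbsm
Hunk 2: at line 2 remove [xuqeg] add [cdycw,cyj] -> 8 lines: zqpk xxc esre cdycw cyj lbcjn vkqc hbsm
Hunk 3: at line 1 remove [xxc,esre] add [zearr,jcyjr] -> 8 lines: zqpk zearr jcyjr cdycw cyj lbcjn vkqc hbsm
Hunk 4: at line 3 remove [cyj,lbcjn] add [itqb] -> 7 lines: zqpk zearr jcyjr cdycw itqb vkqc hbsm
Hunk 5: at line 1 remove [jcyjr,cdycw,itqb] add [epvax,djj,zcemk] -> 7 lines: zqpk zearr epvax djj zcemk vkqc hbsm
Hunk 6: at line 2 remove [djj,zcemk] add [ntal] -> 6 lines: zqpk zearr epvax ntal vkqc hbsm
Final line count: 6

Answer: 6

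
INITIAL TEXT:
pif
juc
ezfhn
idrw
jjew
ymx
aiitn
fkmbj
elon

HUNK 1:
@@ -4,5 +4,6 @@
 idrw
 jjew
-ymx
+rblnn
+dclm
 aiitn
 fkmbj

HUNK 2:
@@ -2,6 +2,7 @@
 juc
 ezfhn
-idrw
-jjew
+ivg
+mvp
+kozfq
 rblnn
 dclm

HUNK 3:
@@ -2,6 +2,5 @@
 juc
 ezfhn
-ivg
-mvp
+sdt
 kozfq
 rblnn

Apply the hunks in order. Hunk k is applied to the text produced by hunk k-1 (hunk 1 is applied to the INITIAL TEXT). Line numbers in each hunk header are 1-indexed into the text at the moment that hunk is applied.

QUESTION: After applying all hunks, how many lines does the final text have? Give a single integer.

Hunk 1: at line 4 remove [ymx] add [rblnn,dclm] -> 10 lines: pif juc ezfhn idrw jjew rblnn dclm aiitn fkmbj elon
Hunk 2: at line 2 remove [idrw,jjew] add [ivg,mvp,kozfq] -> 11 lines: pif juc ezfhn ivg mvp kozfq rblnn dclm aiitn fkmbj elon
Hunk 3: at line 2 remove [ivg,mvp] add [sdt] -> 10 lines: pif juc ezfhn sdt kozfq rblnn dclm aiitn fkmbj elon
Final line count: 10

Answer: 10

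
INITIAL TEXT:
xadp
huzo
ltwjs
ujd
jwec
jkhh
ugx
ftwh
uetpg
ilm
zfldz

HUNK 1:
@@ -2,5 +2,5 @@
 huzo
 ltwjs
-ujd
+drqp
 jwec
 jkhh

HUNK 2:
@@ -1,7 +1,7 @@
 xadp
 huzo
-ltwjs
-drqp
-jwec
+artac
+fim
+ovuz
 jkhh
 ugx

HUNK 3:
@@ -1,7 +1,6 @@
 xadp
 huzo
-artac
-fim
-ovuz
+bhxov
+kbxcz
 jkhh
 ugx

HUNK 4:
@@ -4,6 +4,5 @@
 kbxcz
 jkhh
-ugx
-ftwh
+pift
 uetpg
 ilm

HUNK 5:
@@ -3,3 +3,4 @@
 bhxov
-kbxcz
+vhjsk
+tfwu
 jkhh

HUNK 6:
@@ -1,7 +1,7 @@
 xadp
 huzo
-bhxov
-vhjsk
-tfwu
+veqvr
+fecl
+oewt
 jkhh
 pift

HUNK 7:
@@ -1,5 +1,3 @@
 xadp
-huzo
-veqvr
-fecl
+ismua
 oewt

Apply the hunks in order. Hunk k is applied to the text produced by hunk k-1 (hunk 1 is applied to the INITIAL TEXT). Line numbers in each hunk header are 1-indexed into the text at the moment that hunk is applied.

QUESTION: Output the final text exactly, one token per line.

Answer: xadp
ismua
oewt
jkhh
pift
uetpg
ilm
zfldz

Derivation:
Hunk 1: at line 2 remove [ujd] add [drqp] -> 11 lines: xadp huzo ltwjs drqp jwec jkhh ugx ftwh uetpg ilm zfldz
Hunk 2: at line 1 remove [ltwjs,drqp,jwec] add [artac,fim,ovuz] -> 11 lines: xadp huzo artac fim ovuz jkhh ugx ftwh uetpg ilm zfldz
Hunk 3: at line 1 remove [artac,fim,ovuz] add [bhxov,kbxcz] -> 10 lines: xadp huzo bhxov kbxcz jkhh ugx ftwh uetpg ilm zfldz
Hunk 4: at line 4 remove [ugx,ftwh] add [pift] -> 9 lines: xadp huzo bhxov kbxcz jkhh pift uetpg ilm zfldz
Hunk 5: at line 3 remove [kbxcz] add [vhjsk,tfwu] -> 10 lines: xadp huzo bhxov vhjsk tfwu jkhh pift uetpg ilm zfldz
Hunk 6: at line 1 remove [bhxov,vhjsk,tfwu] add [veqvr,fecl,oewt] -> 10 lines: xadp huzo veqvr fecl oewt jkhh pift uetpg ilm zfldz
Hunk 7: at line 1 remove [huzo,veqvr,fecl] add [ismua] -> 8 lines: xadp ismua oewt jkhh pift uetpg ilm zfldz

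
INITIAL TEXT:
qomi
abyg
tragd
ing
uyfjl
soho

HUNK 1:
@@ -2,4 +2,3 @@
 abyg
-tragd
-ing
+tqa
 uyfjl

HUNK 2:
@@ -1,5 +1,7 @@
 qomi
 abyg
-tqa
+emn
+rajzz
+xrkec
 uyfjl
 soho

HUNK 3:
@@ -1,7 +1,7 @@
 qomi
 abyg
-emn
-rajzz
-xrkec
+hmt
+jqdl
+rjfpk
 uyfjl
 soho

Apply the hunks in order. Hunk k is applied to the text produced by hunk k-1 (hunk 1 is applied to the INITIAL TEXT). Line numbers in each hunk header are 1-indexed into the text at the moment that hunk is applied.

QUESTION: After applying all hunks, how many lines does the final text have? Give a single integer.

Answer: 7

Derivation:
Hunk 1: at line 2 remove [tragd,ing] add [tqa] -> 5 lines: qomi abyg tqa uyfjl soho
Hunk 2: at line 1 remove [tqa] add [emn,rajzz,xrkec] -> 7 lines: qomi abyg emn rajzz xrkec uyfjl soho
Hunk 3: at line 1 remove [emn,rajzz,xrkec] add [hmt,jqdl,rjfpk] -> 7 lines: qomi abyg hmt jqdl rjfpk uyfjl soho
Final line count: 7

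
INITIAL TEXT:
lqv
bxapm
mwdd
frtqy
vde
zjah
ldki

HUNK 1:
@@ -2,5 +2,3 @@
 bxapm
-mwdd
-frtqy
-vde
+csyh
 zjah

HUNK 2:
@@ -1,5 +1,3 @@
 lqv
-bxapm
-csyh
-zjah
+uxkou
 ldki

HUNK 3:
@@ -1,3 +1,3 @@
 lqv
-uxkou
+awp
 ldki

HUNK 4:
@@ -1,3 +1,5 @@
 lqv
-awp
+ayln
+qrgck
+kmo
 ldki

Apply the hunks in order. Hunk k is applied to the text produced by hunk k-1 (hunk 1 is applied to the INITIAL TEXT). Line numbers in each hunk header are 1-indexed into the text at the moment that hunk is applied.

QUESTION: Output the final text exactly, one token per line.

Answer: lqv
ayln
qrgck
kmo
ldki

Derivation:
Hunk 1: at line 2 remove [mwdd,frtqy,vde] add [csyh] -> 5 lines: lqv bxapm csyh zjah ldki
Hunk 2: at line 1 remove [bxapm,csyh,zjah] add [uxkou] -> 3 lines: lqv uxkou ldki
Hunk 3: at line 1 remove [uxkou] add [awp] -> 3 lines: lqv awp ldki
Hunk 4: at line 1 remove [awp] add [ayln,qrgck,kmo] -> 5 lines: lqv ayln qrgck kmo ldki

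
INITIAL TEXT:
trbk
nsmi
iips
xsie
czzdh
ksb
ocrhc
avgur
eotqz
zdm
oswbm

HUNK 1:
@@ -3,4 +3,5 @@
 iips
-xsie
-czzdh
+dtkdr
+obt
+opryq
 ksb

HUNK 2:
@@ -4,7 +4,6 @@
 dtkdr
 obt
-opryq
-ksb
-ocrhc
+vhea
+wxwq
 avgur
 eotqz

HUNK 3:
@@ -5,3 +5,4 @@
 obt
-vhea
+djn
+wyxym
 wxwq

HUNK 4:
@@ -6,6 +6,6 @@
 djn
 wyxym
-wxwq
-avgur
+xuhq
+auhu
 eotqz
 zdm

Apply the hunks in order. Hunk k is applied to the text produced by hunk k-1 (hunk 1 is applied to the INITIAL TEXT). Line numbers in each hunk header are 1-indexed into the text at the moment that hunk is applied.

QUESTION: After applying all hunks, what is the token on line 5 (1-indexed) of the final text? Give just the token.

Hunk 1: at line 3 remove [xsie,czzdh] add [dtkdr,obt,opryq] -> 12 lines: trbk nsmi iips dtkdr obt opryq ksb ocrhc avgur eotqz zdm oswbm
Hunk 2: at line 4 remove [opryq,ksb,ocrhc] add [vhea,wxwq] -> 11 lines: trbk nsmi iips dtkdr obt vhea wxwq avgur eotqz zdm oswbm
Hunk 3: at line 5 remove [vhea] add [djn,wyxym] -> 12 lines: trbk nsmi iips dtkdr obt djn wyxym wxwq avgur eotqz zdm oswbm
Hunk 4: at line 6 remove [wxwq,avgur] add [xuhq,auhu] -> 12 lines: trbk nsmi iips dtkdr obt djn wyxym xuhq auhu eotqz zdm oswbm
Final line 5: obt

Answer: obt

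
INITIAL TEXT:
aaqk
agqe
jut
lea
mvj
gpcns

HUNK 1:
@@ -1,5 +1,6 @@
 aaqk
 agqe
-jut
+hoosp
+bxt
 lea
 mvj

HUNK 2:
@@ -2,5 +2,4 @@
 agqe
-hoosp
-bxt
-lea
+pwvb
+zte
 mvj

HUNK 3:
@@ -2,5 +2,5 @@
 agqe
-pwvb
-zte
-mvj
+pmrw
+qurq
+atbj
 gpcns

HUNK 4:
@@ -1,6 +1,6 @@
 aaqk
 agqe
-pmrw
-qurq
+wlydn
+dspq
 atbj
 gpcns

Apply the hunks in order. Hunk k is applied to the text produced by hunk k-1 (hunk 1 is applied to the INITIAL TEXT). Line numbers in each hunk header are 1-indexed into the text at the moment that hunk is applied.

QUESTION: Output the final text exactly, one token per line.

Answer: aaqk
agqe
wlydn
dspq
atbj
gpcns

Derivation:
Hunk 1: at line 1 remove [jut] add [hoosp,bxt] -> 7 lines: aaqk agqe hoosp bxt lea mvj gpcns
Hunk 2: at line 2 remove [hoosp,bxt,lea] add [pwvb,zte] -> 6 lines: aaqk agqe pwvb zte mvj gpcns
Hunk 3: at line 2 remove [pwvb,zte,mvj] add [pmrw,qurq,atbj] -> 6 lines: aaqk agqe pmrw qurq atbj gpcns
Hunk 4: at line 1 remove [pmrw,qurq] add [wlydn,dspq] -> 6 lines: aaqk agqe wlydn dspq atbj gpcns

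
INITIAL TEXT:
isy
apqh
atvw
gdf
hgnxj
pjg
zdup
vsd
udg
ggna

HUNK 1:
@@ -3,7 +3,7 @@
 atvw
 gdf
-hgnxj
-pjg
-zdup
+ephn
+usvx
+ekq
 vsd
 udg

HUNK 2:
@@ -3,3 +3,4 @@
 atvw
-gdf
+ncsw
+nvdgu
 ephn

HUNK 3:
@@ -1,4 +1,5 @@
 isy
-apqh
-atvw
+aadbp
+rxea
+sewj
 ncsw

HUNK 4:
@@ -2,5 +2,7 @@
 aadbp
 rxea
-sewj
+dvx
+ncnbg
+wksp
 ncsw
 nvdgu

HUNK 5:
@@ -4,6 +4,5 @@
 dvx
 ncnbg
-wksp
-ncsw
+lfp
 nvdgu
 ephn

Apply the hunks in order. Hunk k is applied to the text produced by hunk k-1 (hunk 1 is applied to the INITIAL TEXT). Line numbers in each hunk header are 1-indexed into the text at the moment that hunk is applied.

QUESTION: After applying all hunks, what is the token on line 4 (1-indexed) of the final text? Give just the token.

Answer: dvx

Derivation:
Hunk 1: at line 3 remove [hgnxj,pjg,zdup] add [ephn,usvx,ekq] -> 10 lines: isy apqh atvw gdf ephn usvx ekq vsd udg ggna
Hunk 2: at line 3 remove [gdf] add [ncsw,nvdgu] -> 11 lines: isy apqh atvw ncsw nvdgu ephn usvx ekq vsd udg ggna
Hunk 3: at line 1 remove [apqh,atvw] add [aadbp,rxea,sewj] -> 12 lines: isy aadbp rxea sewj ncsw nvdgu ephn usvx ekq vsd udg ggna
Hunk 4: at line 2 remove [sewj] add [dvx,ncnbg,wksp] -> 14 lines: isy aadbp rxea dvx ncnbg wksp ncsw nvdgu ephn usvx ekq vsd udg ggna
Hunk 5: at line 4 remove [wksp,ncsw] add [lfp] -> 13 lines: isy aadbp rxea dvx ncnbg lfp nvdgu ephn usvx ekq vsd udg ggna
Final line 4: dvx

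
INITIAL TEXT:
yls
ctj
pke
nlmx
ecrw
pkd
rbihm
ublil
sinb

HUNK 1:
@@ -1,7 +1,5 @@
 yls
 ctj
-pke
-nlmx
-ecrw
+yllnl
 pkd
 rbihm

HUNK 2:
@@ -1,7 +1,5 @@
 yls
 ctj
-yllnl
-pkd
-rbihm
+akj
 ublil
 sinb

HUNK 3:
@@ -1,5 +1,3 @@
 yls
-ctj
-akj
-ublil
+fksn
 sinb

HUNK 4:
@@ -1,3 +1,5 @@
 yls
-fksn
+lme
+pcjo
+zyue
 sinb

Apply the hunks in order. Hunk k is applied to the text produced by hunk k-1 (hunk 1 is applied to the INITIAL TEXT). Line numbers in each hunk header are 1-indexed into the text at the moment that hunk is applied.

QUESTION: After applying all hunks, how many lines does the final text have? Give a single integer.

Answer: 5

Derivation:
Hunk 1: at line 1 remove [pke,nlmx,ecrw] add [yllnl] -> 7 lines: yls ctj yllnl pkd rbihm ublil sinb
Hunk 2: at line 1 remove [yllnl,pkd,rbihm] add [akj] -> 5 lines: yls ctj akj ublil sinb
Hunk 3: at line 1 remove [ctj,akj,ublil] add [fksn] -> 3 lines: yls fksn sinb
Hunk 4: at line 1 remove [fksn] add [lme,pcjo,zyue] -> 5 lines: yls lme pcjo zyue sinb
Final line count: 5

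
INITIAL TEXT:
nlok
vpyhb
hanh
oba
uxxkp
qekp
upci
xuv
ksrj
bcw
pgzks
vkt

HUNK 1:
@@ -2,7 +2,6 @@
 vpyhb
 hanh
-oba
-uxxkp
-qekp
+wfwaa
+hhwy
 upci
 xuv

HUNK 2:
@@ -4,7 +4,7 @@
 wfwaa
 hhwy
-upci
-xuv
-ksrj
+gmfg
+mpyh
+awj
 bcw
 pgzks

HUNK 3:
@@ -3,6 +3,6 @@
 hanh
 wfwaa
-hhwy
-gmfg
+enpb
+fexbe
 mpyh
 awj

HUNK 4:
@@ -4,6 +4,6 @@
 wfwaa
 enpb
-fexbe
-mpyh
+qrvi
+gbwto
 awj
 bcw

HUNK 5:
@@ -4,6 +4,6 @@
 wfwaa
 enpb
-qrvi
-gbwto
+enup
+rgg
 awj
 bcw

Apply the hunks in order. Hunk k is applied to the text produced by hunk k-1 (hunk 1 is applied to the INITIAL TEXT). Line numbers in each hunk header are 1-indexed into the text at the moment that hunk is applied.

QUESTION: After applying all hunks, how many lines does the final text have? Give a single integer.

Hunk 1: at line 2 remove [oba,uxxkp,qekp] add [wfwaa,hhwy] -> 11 lines: nlok vpyhb hanh wfwaa hhwy upci xuv ksrj bcw pgzks vkt
Hunk 2: at line 4 remove [upci,xuv,ksrj] add [gmfg,mpyh,awj] -> 11 lines: nlok vpyhb hanh wfwaa hhwy gmfg mpyh awj bcw pgzks vkt
Hunk 3: at line 3 remove [hhwy,gmfg] add [enpb,fexbe] -> 11 lines: nlok vpyhb hanh wfwaa enpb fexbe mpyh awj bcw pgzks vkt
Hunk 4: at line 4 remove [fexbe,mpyh] add [qrvi,gbwto] -> 11 lines: nlok vpyhb hanh wfwaa enpb qrvi gbwto awj bcw pgzks vkt
Hunk 5: at line 4 remove [qrvi,gbwto] add [enup,rgg] -> 11 lines: nlok vpyhb hanh wfwaa enpb enup rgg awj bcw pgzks vkt
Final line count: 11

Answer: 11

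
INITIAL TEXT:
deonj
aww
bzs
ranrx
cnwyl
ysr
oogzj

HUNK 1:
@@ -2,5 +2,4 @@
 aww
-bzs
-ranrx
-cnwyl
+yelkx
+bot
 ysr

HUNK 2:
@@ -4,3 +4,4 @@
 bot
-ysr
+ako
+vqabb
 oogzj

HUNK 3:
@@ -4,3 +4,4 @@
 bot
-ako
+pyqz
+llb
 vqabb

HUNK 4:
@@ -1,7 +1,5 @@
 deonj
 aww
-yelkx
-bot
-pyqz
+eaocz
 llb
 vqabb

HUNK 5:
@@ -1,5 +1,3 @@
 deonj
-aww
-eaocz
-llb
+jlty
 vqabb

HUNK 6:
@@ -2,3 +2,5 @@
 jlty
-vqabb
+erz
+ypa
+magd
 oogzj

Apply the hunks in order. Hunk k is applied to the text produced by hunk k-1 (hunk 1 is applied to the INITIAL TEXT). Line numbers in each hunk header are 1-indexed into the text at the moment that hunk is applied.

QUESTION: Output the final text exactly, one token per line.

Hunk 1: at line 2 remove [bzs,ranrx,cnwyl] add [yelkx,bot] -> 6 lines: deonj aww yelkx bot ysr oogzj
Hunk 2: at line 4 remove [ysr] add [ako,vqabb] -> 7 lines: deonj aww yelkx bot ako vqabb oogzj
Hunk 3: at line 4 remove [ako] add [pyqz,llb] -> 8 lines: deonj aww yelkx bot pyqz llb vqabb oogzj
Hunk 4: at line 1 remove [yelkx,bot,pyqz] add [eaocz] -> 6 lines: deonj aww eaocz llb vqabb oogzj
Hunk 5: at line 1 remove [aww,eaocz,llb] add [jlty] -> 4 lines: deonj jlty vqabb oogzj
Hunk 6: at line 2 remove [vqabb] add [erz,ypa,magd] -> 6 lines: deonj jlty erz ypa magd oogzj

Answer: deonj
jlty
erz
ypa
magd
oogzj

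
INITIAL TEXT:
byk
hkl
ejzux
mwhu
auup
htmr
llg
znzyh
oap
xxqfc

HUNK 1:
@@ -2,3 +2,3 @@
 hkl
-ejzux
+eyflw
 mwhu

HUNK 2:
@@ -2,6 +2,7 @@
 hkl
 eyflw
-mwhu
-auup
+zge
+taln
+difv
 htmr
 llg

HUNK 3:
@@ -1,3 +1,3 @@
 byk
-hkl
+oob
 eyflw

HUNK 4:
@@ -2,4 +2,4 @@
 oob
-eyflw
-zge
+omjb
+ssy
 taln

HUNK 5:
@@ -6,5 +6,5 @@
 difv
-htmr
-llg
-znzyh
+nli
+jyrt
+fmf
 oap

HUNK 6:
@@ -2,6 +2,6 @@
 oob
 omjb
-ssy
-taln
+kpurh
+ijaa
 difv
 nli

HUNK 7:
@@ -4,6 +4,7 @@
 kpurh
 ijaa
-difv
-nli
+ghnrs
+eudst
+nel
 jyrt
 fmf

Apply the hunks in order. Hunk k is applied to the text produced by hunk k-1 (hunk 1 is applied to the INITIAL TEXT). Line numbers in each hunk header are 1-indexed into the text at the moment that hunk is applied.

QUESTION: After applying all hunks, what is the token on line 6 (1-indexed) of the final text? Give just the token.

Answer: ghnrs

Derivation:
Hunk 1: at line 2 remove [ejzux] add [eyflw] -> 10 lines: byk hkl eyflw mwhu auup htmr llg znzyh oap xxqfc
Hunk 2: at line 2 remove [mwhu,auup] add [zge,taln,difv] -> 11 lines: byk hkl eyflw zge taln difv htmr llg znzyh oap xxqfc
Hunk 3: at line 1 remove [hkl] add [oob] -> 11 lines: byk oob eyflw zge taln difv htmr llg znzyh oap xxqfc
Hunk 4: at line 2 remove [eyflw,zge] add [omjb,ssy] -> 11 lines: byk oob omjb ssy taln difv htmr llg znzyh oap xxqfc
Hunk 5: at line 6 remove [htmr,llg,znzyh] add [nli,jyrt,fmf] -> 11 lines: byk oob omjb ssy taln difv nli jyrt fmf oap xxqfc
Hunk 6: at line 2 remove [ssy,taln] add [kpurh,ijaa] -> 11 lines: byk oob omjb kpurh ijaa difv nli jyrt fmf oap xxqfc
Hunk 7: at line 4 remove [difv,nli] add [ghnrs,eudst,nel] -> 12 lines: byk oob omjb kpurh ijaa ghnrs eudst nel jyrt fmf oap xxqfc
Final line 6: ghnrs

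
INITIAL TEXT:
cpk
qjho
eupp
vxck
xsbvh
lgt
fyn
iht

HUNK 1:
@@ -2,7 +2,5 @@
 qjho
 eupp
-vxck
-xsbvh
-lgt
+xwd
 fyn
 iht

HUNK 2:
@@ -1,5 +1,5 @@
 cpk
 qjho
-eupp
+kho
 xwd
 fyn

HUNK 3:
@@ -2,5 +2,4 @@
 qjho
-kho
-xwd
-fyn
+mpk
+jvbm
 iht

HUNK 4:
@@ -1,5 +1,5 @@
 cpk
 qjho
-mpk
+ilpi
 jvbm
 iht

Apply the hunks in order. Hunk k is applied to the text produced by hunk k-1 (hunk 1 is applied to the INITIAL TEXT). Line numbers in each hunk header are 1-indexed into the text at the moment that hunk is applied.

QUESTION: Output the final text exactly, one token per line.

Hunk 1: at line 2 remove [vxck,xsbvh,lgt] add [xwd] -> 6 lines: cpk qjho eupp xwd fyn iht
Hunk 2: at line 1 remove [eupp] add [kho] -> 6 lines: cpk qjho kho xwd fyn iht
Hunk 3: at line 2 remove [kho,xwd,fyn] add [mpk,jvbm] -> 5 lines: cpk qjho mpk jvbm iht
Hunk 4: at line 1 remove [mpk] add [ilpi] -> 5 lines: cpk qjho ilpi jvbm iht

Answer: cpk
qjho
ilpi
jvbm
iht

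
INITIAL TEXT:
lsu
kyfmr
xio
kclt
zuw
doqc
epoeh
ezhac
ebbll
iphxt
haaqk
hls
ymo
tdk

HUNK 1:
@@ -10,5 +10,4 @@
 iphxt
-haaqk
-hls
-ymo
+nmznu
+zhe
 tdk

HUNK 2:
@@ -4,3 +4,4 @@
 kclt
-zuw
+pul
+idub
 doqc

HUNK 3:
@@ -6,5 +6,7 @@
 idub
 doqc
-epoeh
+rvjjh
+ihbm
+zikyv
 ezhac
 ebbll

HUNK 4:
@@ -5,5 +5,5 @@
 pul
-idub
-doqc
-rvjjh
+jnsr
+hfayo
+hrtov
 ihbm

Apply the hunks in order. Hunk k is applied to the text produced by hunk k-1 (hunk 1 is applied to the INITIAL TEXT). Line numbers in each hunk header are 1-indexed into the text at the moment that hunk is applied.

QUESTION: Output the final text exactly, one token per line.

Answer: lsu
kyfmr
xio
kclt
pul
jnsr
hfayo
hrtov
ihbm
zikyv
ezhac
ebbll
iphxt
nmznu
zhe
tdk

Derivation:
Hunk 1: at line 10 remove [haaqk,hls,ymo] add [nmznu,zhe] -> 13 lines: lsu kyfmr xio kclt zuw doqc epoeh ezhac ebbll iphxt nmznu zhe tdk
Hunk 2: at line 4 remove [zuw] add [pul,idub] -> 14 lines: lsu kyfmr xio kclt pul idub doqc epoeh ezhac ebbll iphxt nmznu zhe tdk
Hunk 3: at line 6 remove [epoeh] add [rvjjh,ihbm,zikyv] -> 16 lines: lsu kyfmr xio kclt pul idub doqc rvjjh ihbm zikyv ezhac ebbll iphxt nmznu zhe tdk
Hunk 4: at line 5 remove [idub,doqc,rvjjh] add [jnsr,hfayo,hrtov] -> 16 lines: lsu kyfmr xio kclt pul jnsr hfayo hrtov ihbm zikyv ezhac ebbll iphxt nmznu zhe tdk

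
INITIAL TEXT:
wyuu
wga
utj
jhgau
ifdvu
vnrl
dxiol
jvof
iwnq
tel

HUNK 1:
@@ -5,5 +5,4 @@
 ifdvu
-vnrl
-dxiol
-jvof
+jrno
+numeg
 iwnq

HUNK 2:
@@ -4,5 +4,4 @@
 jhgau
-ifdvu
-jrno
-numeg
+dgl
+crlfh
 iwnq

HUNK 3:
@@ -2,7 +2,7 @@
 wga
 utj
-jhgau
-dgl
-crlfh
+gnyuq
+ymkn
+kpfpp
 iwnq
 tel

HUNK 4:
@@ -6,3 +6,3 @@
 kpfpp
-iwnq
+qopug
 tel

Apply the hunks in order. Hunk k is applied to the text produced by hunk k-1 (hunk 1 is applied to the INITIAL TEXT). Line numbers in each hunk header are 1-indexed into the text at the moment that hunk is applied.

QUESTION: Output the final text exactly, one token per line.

Answer: wyuu
wga
utj
gnyuq
ymkn
kpfpp
qopug
tel

Derivation:
Hunk 1: at line 5 remove [vnrl,dxiol,jvof] add [jrno,numeg] -> 9 lines: wyuu wga utj jhgau ifdvu jrno numeg iwnq tel
Hunk 2: at line 4 remove [ifdvu,jrno,numeg] add [dgl,crlfh] -> 8 lines: wyuu wga utj jhgau dgl crlfh iwnq tel
Hunk 3: at line 2 remove [jhgau,dgl,crlfh] add [gnyuq,ymkn,kpfpp] -> 8 lines: wyuu wga utj gnyuq ymkn kpfpp iwnq tel
Hunk 4: at line 6 remove [iwnq] add [qopug] -> 8 lines: wyuu wga utj gnyuq ymkn kpfpp qopug tel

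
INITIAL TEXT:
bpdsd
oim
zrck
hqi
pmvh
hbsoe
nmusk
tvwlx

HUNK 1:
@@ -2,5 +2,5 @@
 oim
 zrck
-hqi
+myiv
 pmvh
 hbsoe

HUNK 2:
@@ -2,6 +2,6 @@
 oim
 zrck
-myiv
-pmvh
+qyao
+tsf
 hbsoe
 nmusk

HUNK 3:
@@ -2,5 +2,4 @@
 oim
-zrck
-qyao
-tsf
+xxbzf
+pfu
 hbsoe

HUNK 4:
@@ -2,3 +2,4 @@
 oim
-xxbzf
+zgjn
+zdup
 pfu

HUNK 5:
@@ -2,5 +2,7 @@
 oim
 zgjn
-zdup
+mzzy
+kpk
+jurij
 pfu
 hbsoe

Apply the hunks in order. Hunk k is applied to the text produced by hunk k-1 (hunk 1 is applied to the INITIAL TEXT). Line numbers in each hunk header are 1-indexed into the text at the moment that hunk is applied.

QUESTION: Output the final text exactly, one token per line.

Answer: bpdsd
oim
zgjn
mzzy
kpk
jurij
pfu
hbsoe
nmusk
tvwlx

Derivation:
Hunk 1: at line 2 remove [hqi] add [myiv] -> 8 lines: bpdsd oim zrck myiv pmvh hbsoe nmusk tvwlx
Hunk 2: at line 2 remove [myiv,pmvh] add [qyao,tsf] -> 8 lines: bpdsd oim zrck qyao tsf hbsoe nmusk tvwlx
Hunk 3: at line 2 remove [zrck,qyao,tsf] add [xxbzf,pfu] -> 7 lines: bpdsd oim xxbzf pfu hbsoe nmusk tvwlx
Hunk 4: at line 2 remove [xxbzf] add [zgjn,zdup] -> 8 lines: bpdsd oim zgjn zdup pfu hbsoe nmusk tvwlx
Hunk 5: at line 2 remove [zdup] add [mzzy,kpk,jurij] -> 10 lines: bpdsd oim zgjn mzzy kpk jurij pfu hbsoe nmusk tvwlx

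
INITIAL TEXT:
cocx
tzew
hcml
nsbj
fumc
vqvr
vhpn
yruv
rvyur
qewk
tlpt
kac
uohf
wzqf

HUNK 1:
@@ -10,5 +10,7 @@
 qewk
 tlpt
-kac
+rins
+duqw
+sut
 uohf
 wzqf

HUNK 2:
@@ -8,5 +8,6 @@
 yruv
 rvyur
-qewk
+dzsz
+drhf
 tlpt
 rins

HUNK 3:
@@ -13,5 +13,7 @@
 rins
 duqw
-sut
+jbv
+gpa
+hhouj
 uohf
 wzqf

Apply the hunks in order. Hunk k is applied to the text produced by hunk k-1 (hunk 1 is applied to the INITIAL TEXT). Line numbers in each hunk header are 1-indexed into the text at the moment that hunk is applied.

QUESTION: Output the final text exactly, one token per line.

Answer: cocx
tzew
hcml
nsbj
fumc
vqvr
vhpn
yruv
rvyur
dzsz
drhf
tlpt
rins
duqw
jbv
gpa
hhouj
uohf
wzqf

Derivation:
Hunk 1: at line 10 remove [kac] add [rins,duqw,sut] -> 16 lines: cocx tzew hcml nsbj fumc vqvr vhpn yruv rvyur qewk tlpt rins duqw sut uohf wzqf
Hunk 2: at line 8 remove [qewk] add [dzsz,drhf] -> 17 lines: cocx tzew hcml nsbj fumc vqvr vhpn yruv rvyur dzsz drhf tlpt rins duqw sut uohf wzqf
Hunk 3: at line 13 remove [sut] add [jbv,gpa,hhouj] -> 19 lines: cocx tzew hcml nsbj fumc vqvr vhpn yruv rvyur dzsz drhf tlpt rins duqw jbv gpa hhouj uohf wzqf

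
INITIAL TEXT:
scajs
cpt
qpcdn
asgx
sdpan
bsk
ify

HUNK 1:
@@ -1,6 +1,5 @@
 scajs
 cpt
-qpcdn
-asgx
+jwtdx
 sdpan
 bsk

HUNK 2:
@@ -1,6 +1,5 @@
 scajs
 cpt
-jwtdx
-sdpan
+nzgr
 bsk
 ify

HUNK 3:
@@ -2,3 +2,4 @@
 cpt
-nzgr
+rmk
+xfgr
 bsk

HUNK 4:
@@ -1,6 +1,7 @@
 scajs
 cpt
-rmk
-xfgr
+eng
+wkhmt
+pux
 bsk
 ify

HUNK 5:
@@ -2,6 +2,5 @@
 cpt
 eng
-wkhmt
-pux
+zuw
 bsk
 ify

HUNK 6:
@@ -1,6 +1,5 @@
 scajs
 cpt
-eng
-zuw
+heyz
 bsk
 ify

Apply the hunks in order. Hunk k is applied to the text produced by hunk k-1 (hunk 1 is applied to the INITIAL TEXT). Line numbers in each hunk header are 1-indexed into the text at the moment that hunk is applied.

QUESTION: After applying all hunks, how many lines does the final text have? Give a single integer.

Hunk 1: at line 1 remove [qpcdn,asgx] add [jwtdx] -> 6 lines: scajs cpt jwtdx sdpan bsk ify
Hunk 2: at line 1 remove [jwtdx,sdpan] add [nzgr] -> 5 lines: scajs cpt nzgr bsk ify
Hunk 3: at line 2 remove [nzgr] add [rmk,xfgr] -> 6 lines: scajs cpt rmk xfgr bsk ify
Hunk 4: at line 1 remove [rmk,xfgr] add [eng,wkhmt,pux] -> 7 lines: scajs cpt eng wkhmt pux bsk ify
Hunk 5: at line 2 remove [wkhmt,pux] add [zuw] -> 6 lines: scajs cpt eng zuw bsk ify
Hunk 6: at line 1 remove [eng,zuw] add [heyz] -> 5 lines: scajs cpt heyz bsk ify
Final line count: 5

Answer: 5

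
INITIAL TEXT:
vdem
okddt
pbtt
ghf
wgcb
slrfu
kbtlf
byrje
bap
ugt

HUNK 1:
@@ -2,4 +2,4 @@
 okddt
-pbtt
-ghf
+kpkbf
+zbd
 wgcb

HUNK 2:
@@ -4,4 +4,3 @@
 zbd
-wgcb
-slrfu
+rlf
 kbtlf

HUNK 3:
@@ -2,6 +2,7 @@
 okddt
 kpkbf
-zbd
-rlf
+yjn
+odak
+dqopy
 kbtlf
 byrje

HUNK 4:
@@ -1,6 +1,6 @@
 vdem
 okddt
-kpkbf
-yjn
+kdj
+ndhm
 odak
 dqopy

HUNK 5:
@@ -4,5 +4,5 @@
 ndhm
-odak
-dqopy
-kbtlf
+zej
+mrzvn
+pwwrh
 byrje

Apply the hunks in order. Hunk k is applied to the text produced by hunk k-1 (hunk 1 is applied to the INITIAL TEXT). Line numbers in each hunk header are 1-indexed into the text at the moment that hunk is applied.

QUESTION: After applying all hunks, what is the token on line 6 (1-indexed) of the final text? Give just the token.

Hunk 1: at line 2 remove [pbtt,ghf] add [kpkbf,zbd] -> 10 lines: vdem okddt kpkbf zbd wgcb slrfu kbtlf byrje bap ugt
Hunk 2: at line 4 remove [wgcb,slrfu] add [rlf] -> 9 lines: vdem okddt kpkbf zbd rlf kbtlf byrje bap ugt
Hunk 3: at line 2 remove [zbd,rlf] add [yjn,odak,dqopy] -> 10 lines: vdem okddt kpkbf yjn odak dqopy kbtlf byrje bap ugt
Hunk 4: at line 1 remove [kpkbf,yjn] add [kdj,ndhm] -> 10 lines: vdem okddt kdj ndhm odak dqopy kbtlf byrje bap ugt
Hunk 5: at line 4 remove [odak,dqopy,kbtlf] add [zej,mrzvn,pwwrh] -> 10 lines: vdem okddt kdj ndhm zej mrzvn pwwrh byrje bap ugt
Final line 6: mrzvn

Answer: mrzvn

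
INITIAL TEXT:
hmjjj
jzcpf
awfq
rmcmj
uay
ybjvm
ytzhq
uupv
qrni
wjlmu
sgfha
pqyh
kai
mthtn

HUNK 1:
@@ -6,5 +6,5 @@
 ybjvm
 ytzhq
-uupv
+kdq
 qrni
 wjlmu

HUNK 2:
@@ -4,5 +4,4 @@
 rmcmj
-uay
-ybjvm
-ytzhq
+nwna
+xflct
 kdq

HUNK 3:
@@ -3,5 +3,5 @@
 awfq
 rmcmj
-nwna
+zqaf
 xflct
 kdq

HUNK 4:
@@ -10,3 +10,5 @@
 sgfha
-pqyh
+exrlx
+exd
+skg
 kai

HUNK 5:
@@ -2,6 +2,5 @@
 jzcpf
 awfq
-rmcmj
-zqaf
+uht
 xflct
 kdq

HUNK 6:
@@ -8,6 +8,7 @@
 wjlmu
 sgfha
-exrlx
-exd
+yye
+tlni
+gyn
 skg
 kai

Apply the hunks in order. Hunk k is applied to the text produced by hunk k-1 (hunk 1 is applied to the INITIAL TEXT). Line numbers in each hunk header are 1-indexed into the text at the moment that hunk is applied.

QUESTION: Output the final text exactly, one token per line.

Answer: hmjjj
jzcpf
awfq
uht
xflct
kdq
qrni
wjlmu
sgfha
yye
tlni
gyn
skg
kai
mthtn

Derivation:
Hunk 1: at line 6 remove [uupv] add [kdq] -> 14 lines: hmjjj jzcpf awfq rmcmj uay ybjvm ytzhq kdq qrni wjlmu sgfha pqyh kai mthtn
Hunk 2: at line 4 remove [uay,ybjvm,ytzhq] add [nwna,xflct] -> 13 lines: hmjjj jzcpf awfq rmcmj nwna xflct kdq qrni wjlmu sgfha pqyh kai mthtn
Hunk 3: at line 3 remove [nwna] add [zqaf] -> 13 lines: hmjjj jzcpf awfq rmcmj zqaf xflct kdq qrni wjlmu sgfha pqyh kai mthtn
Hunk 4: at line 10 remove [pqyh] add [exrlx,exd,skg] -> 15 lines: hmjjj jzcpf awfq rmcmj zqaf xflct kdq qrni wjlmu sgfha exrlx exd skg kai mthtn
Hunk 5: at line 2 remove [rmcmj,zqaf] add [uht] -> 14 lines: hmjjj jzcpf awfq uht xflct kdq qrni wjlmu sgfha exrlx exd skg kai mthtn
Hunk 6: at line 8 remove [exrlx,exd] add [yye,tlni,gyn] -> 15 lines: hmjjj jzcpf awfq uht xflct kdq qrni wjlmu sgfha yye tlni gyn skg kai mthtn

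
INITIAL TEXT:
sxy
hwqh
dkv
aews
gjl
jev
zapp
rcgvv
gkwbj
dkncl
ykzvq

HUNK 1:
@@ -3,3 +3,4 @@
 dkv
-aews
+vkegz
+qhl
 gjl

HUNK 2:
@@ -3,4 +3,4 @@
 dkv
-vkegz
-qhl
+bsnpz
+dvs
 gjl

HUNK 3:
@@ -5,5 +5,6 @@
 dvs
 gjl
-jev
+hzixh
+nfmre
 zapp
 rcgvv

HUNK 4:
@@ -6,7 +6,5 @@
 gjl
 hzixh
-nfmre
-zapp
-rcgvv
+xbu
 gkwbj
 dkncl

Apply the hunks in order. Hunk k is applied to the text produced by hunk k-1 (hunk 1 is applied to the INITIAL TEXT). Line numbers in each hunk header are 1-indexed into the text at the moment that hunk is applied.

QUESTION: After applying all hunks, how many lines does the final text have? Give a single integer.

Hunk 1: at line 3 remove [aews] add [vkegz,qhl] -> 12 lines: sxy hwqh dkv vkegz qhl gjl jev zapp rcgvv gkwbj dkncl ykzvq
Hunk 2: at line 3 remove [vkegz,qhl] add [bsnpz,dvs] -> 12 lines: sxy hwqh dkv bsnpz dvs gjl jev zapp rcgvv gkwbj dkncl ykzvq
Hunk 3: at line 5 remove [jev] add [hzixh,nfmre] -> 13 lines: sxy hwqh dkv bsnpz dvs gjl hzixh nfmre zapp rcgvv gkwbj dkncl ykzvq
Hunk 4: at line 6 remove [nfmre,zapp,rcgvv] add [xbu] -> 11 lines: sxy hwqh dkv bsnpz dvs gjl hzixh xbu gkwbj dkncl ykzvq
Final line count: 11

Answer: 11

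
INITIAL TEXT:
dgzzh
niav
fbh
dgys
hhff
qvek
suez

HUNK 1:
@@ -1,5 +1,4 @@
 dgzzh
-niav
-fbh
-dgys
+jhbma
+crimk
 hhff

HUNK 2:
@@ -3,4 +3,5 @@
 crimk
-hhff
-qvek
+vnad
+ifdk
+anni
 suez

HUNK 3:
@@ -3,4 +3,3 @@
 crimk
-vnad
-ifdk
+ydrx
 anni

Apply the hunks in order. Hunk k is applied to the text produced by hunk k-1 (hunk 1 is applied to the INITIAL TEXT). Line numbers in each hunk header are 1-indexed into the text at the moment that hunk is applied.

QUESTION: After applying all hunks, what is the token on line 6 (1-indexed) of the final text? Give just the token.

Hunk 1: at line 1 remove [niav,fbh,dgys] add [jhbma,crimk] -> 6 lines: dgzzh jhbma crimk hhff qvek suez
Hunk 2: at line 3 remove [hhff,qvek] add [vnad,ifdk,anni] -> 7 lines: dgzzh jhbma crimk vnad ifdk anni suez
Hunk 3: at line 3 remove [vnad,ifdk] add [ydrx] -> 6 lines: dgzzh jhbma crimk ydrx anni suez
Final line 6: suez

Answer: suez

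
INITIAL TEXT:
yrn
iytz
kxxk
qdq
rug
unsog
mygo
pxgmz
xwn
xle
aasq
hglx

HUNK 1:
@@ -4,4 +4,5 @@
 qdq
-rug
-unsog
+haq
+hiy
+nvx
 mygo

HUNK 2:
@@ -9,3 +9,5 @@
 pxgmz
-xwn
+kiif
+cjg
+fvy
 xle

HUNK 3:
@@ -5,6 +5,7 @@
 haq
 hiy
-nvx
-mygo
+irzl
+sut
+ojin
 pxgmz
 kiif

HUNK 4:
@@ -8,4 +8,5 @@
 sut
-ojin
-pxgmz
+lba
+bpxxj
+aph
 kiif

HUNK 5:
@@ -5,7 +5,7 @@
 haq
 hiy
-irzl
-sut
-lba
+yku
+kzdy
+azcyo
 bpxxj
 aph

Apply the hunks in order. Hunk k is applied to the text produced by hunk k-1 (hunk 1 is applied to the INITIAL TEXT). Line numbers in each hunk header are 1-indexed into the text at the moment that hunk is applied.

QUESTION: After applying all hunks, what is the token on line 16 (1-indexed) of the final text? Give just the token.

Hunk 1: at line 4 remove [rug,unsog] add [haq,hiy,nvx] -> 13 lines: yrn iytz kxxk qdq haq hiy nvx mygo pxgmz xwn xle aasq hglx
Hunk 2: at line 9 remove [xwn] add [kiif,cjg,fvy] -> 15 lines: yrn iytz kxxk qdq haq hiy nvx mygo pxgmz kiif cjg fvy xle aasq hglx
Hunk 3: at line 5 remove [nvx,mygo] add [irzl,sut,ojin] -> 16 lines: yrn iytz kxxk qdq haq hiy irzl sut ojin pxgmz kiif cjg fvy xle aasq hglx
Hunk 4: at line 8 remove [ojin,pxgmz] add [lba,bpxxj,aph] -> 17 lines: yrn iytz kxxk qdq haq hiy irzl sut lba bpxxj aph kiif cjg fvy xle aasq hglx
Hunk 5: at line 5 remove [irzl,sut,lba] add [yku,kzdy,azcyo] -> 17 lines: yrn iytz kxxk qdq haq hiy yku kzdy azcyo bpxxj aph kiif cjg fvy xle aasq hglx
Final line 16: aasq

Answer: aasq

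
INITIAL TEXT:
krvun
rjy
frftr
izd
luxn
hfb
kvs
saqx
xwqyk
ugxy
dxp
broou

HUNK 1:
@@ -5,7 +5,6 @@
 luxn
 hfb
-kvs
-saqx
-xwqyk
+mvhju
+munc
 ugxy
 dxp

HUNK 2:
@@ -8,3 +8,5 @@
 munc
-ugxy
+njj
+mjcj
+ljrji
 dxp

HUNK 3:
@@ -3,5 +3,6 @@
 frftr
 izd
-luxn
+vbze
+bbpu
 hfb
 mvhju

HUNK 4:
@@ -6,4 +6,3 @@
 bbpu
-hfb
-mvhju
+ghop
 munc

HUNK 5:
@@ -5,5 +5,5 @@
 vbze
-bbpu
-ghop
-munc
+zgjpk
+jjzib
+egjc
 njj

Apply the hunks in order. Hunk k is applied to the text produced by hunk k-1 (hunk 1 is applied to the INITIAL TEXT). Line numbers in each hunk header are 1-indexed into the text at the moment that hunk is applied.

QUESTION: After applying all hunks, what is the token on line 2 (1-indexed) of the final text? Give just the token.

Hunk 1: at line 5 remove [kvs,saqx,xwqyk] add [mvhju,munc] -> 11 lines: krvun rjy frftr izd luxn hfb mvhju munc ugxy dxp broou
Hunk 2: at line 8 remove [ugxy] add [njj,mjcj,ljrji] -> 13 lines: krvun rjy frftr izd luxn hfb mvhju munc njj mjcj ljrji dxp broou
Hunk 3: at line 3 remove [luxn] add [vbze,bbpu] -> 14 lines: krvun rjy frftr izd vbze bbpu hfb mvhju munc njj mjcj ljrji dxp broou
Hunk 4: at line 6 remove [hfb,mvhju] add [ghop] -> 13 lines: krvun rjy frftr izd vbze bbpu ghop munc njj mjcj ljrji dxp broou
Hunk 5: at line 5 remove [bbpu,ghop,munc] add [zgjpk,jjzib,egjc] -> 13 lines: krvun rjy frftr izd vbze zgjpk jjzib egjc njj mjcj ljrji dxp broou
Final line 2: rjy

Answer: rjy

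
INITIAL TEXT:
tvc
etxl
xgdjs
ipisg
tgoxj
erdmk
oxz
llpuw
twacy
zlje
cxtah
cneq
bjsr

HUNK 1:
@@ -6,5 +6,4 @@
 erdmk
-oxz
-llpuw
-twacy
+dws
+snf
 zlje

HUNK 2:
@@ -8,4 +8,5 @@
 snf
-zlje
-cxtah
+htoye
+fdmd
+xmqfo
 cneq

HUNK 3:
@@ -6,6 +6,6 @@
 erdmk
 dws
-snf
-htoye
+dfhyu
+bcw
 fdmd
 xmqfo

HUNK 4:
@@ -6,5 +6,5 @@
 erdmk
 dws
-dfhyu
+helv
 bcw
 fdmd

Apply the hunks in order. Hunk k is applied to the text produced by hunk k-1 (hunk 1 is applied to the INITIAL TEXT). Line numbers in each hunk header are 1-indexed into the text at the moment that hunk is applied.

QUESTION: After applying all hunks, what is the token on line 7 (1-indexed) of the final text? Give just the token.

Hunk 1: at line 6 remove [oxz,llpuw,twacy] add [dws,snf] -> 12 lines: tvc etxl xgdjs ipisg tgoxj erdmk dws snf zlje cxtah cneq bjsr
Hunk 2: at line 8 remove [zlje,cxtah] add [htoye,fdmd,xmqfo] -> 13 lines: tvc etxl xgdjs ipisg tgoxj erdmk dws snf htoye fdmd xmqfo cneq bjsr
Hunk 3: at line 6 remove [snf,htoye] add [dfhyu,bcw] -> 13 lines: tvc etxl xgdjs ipisg tgoxj erdmk dws dfhyu bcw fdmd xmqfo cneq bjsr
Hunk 4: at line 6 remove [dfhyu] add [helv] -> 13 lines: tvc etxl xgdjs ipisg tgoxj erdmk dws helv bcw fdmd xmqfo cneq bjsr
Final line 7: dws

Answer: dws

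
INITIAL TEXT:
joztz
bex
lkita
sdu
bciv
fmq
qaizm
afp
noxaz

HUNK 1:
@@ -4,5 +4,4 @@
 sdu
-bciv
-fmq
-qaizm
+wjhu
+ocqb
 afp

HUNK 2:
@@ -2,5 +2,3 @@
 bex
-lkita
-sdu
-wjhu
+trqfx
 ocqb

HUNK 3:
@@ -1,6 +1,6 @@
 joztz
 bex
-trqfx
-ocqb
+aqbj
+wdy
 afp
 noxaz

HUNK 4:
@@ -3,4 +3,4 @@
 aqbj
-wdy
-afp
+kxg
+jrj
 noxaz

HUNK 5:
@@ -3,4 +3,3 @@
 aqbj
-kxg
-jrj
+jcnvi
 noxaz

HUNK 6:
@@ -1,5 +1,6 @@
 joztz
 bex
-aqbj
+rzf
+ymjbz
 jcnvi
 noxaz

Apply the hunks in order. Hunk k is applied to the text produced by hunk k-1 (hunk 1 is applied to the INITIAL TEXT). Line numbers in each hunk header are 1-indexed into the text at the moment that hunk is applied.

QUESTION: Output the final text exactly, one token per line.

Hunk 1: at line 4 remove [bciv,fmq,qaizm] add [wjhu,ocqb] -> 8 lines: joztz bex lkita sdu wjhu ocqb afp noxaz
Hunk 2: at line 2 remove [lkita,sdu,wjhu] add [trqfx] -> 6 lines: joztz bex trqfx ocqb afp noxaz
Hunk 3: at line 1 remove [trqfx,ocqb] add [aqbj,wdy] -> 6 lines: joztz bex aqbj wdy afp noxaz
Hunk 4: at line 3 remove [wdy,afp] add [kxg,jrj] -> 6 lines: joztz bex aqbj kxg jrj noxaz
Hunk 5: at line 3 remove [kxg,jrj] add [jcnvi] -> 5 lines: joztz bex aqbj jcnvi noxaz
Hunk 6: at line 1 remove [aqbj] add [rzf,ymjbz] -> 6 lines: joztz bex rzf ymjbz jcnvi noxaz

Answer: joztz
bex
rzf
ymjbz
jcnvi
noxaz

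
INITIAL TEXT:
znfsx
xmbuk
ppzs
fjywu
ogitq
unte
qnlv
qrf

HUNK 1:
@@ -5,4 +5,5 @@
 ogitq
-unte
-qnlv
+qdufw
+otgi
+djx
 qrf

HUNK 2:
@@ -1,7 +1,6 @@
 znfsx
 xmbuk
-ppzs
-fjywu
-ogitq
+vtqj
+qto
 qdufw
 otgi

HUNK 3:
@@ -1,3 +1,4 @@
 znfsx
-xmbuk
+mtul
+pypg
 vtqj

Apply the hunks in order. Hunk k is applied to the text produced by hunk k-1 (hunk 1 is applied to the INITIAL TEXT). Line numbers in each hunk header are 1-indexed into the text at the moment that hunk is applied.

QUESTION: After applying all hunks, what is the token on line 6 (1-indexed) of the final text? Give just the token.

Hunk 1: at line 5 remove [unte,qnlv] add [qdufw,otgi,djx] -> 9 lines: znfsx xmbuk ppzs fjywu ogitq qdufw otgi djx qrf
Hunk 2: at line 1 remove [ppzs,fjywu,ogitq] add [vtqj,qto] -> 8 lines: znfsx xmbuk vtqj qto qdufw otgi djx qrf
Hunk 3: at line 1 remove [xmbuk] add [mtul,pypg] -> 9 lines: znfsx mtul pypg vtqj qto qdufw otgi djx qrf
Final line 6: qdufw

Answer: qdufw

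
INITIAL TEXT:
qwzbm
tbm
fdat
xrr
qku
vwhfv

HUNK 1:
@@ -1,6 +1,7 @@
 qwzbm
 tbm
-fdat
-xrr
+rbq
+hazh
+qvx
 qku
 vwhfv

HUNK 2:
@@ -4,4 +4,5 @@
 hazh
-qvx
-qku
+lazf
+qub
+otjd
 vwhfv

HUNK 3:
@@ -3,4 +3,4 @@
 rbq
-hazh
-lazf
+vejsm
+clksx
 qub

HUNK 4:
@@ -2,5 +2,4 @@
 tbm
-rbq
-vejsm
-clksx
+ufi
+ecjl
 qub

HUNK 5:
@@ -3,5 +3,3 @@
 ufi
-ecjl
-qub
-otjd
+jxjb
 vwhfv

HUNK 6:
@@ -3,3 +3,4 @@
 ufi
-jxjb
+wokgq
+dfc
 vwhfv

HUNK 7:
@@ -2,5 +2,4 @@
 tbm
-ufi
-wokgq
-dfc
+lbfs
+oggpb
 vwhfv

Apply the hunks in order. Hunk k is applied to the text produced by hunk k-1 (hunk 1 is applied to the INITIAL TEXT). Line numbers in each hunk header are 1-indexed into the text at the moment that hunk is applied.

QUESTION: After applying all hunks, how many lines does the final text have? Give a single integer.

Hunk 1: at line 1 remove [fdat,xrr] add [rbq,hazh,qvx] -> 7 lines: qwzbm tbm rbq hazh qvx qku vwhfv
Hunk 2: at line 4 remove [qvx,qku] add [lazf,qub,otjd] -> 8 lines: qwzbm tbm rbq hazh lazf qub otjd vwhfv
Hunk 3: at line 3 remove [hazh,lazf] add [vejsm,clksx] -> 8 lines: qwzbm tbm rbq vejsm clksx qub otjd vwhfv
Hunk 4: at line 2 remove [rbq,vejsm,clksx] add [ufi,ecjl] -> 7 lines: qwzbm tbm ufi ecjl qub otjd vwhfv
Hunk 5: at line 3 remove [ecjl,qub,otjd] add [jxjb] -> 5 lines: qwzbm tbm ufi jxjb vwhfv
Hunk 6: at line 3 remove [jxjb] add [wokgq,dfc] -> 6 lines: qwzbm tbm ufi wokgq dfc vwhfv
Hunk 7: at line 2 remove [ufi,wokgq,dfc] add [lbfs,oggpb] -> 5 lines: qwzbm tbm lbfs oggpb vwhfv
Final line count: 5

Answer: 5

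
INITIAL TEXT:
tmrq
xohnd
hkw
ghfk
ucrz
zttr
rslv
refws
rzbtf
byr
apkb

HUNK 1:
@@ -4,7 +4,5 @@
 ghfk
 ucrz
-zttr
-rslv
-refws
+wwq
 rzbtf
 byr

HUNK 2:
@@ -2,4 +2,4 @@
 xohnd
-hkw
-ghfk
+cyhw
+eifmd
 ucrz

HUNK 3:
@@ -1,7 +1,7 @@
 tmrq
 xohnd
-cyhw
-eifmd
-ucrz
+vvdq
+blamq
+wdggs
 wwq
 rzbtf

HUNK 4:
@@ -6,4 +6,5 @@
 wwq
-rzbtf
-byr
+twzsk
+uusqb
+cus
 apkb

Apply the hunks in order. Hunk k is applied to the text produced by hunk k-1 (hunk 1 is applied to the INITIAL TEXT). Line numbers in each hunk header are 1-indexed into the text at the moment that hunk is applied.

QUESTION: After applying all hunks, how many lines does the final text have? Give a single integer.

Hunk 1: at line 4 remove [zttr,rslv,refws] add [wwq] -> 9 lines: tmrq xohnd hkw ghfk ucrz wwq rzbtf byr apkb
Hunk 2: at line 2 remove [hkw,ghfk] add [cyhw,eifmd] -> 9 lines: tmrq xohnd cyhw eifmd ucrz wwq rzbtf byr apkb
Hunk 3: at line 1 remove [cyhw,eifmd,ucrz] add [vvdq,blamq,wdggs] -> 9 lines: tmrq xohnd vvdq blamq wdggs wwq rzbtf byr apkb
Hunk 4: at line 6 remove [rzbtf,byr] add [twzsk,uusqb,cus] -> 10 lines: tmrq xohnd vvdq blamq wdggs wwq twzsk uusqb cus apkb
Final line count: 10

Answer: 10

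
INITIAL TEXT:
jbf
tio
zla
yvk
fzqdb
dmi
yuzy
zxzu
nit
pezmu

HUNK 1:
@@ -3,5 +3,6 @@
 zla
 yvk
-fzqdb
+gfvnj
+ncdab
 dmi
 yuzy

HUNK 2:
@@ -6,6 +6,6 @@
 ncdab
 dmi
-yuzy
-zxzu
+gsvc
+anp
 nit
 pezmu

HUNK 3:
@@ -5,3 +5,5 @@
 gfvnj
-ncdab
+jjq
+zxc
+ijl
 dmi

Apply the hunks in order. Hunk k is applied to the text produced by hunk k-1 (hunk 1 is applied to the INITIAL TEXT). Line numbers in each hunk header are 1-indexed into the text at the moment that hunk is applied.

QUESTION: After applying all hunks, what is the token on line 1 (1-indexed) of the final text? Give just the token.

Answer: jbf

Derivation:
Hunk 1: at line 3 remove [fzqdb] add [gfvnj,ncdab] -> 11 lines: jbf tio zla yvk gfvnj ncdab dmi yuzy zxzu nit pezmu
Hunk 2: at line 6 remove [yuzy,zxzu] add [gsvc,anp] -> 11 lines: jbf tio zla yvk gfvnj ncdab dmi gsvc anp nit pezmu
Hunk 3: at line 5 remove [ncdab] add [jjq,zxc,ijl] -> 13 lines: jbf tio zla yvk gfvnj jjq zxc ijl dmi gsvc anp nit pezmu
Final line 1: jbf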